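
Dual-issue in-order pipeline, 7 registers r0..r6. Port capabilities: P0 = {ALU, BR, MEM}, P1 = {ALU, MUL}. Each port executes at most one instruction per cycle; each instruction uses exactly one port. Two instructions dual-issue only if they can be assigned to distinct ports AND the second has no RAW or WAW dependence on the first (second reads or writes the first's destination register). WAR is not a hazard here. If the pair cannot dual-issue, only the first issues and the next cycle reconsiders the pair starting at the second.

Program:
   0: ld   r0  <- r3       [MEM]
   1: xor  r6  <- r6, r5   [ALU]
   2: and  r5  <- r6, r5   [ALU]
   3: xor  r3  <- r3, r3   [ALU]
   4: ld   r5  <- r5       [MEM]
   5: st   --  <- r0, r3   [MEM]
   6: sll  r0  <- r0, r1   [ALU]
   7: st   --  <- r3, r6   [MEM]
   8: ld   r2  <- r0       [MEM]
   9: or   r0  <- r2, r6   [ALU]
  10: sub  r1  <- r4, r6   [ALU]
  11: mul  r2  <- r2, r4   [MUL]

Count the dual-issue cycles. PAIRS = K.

  cy0 -> i0/i1 (ld+xor) 2-wide
  cy1 -> i2/i3 (and+xor) 2-wide
  cy2 -> i4 (ld) no-port MEM/MEM
  cy3 -> i5/i6 (st+sll) 2-wide
  cy4 -> i7 (st) no-port MEM/MEM
  cy5 -> i8 (ld) RAW r2
  cy6 -> i9/i10 (or+sub) 2-wide
  cy7 -> i11 (mul) tail

PAIRS = 4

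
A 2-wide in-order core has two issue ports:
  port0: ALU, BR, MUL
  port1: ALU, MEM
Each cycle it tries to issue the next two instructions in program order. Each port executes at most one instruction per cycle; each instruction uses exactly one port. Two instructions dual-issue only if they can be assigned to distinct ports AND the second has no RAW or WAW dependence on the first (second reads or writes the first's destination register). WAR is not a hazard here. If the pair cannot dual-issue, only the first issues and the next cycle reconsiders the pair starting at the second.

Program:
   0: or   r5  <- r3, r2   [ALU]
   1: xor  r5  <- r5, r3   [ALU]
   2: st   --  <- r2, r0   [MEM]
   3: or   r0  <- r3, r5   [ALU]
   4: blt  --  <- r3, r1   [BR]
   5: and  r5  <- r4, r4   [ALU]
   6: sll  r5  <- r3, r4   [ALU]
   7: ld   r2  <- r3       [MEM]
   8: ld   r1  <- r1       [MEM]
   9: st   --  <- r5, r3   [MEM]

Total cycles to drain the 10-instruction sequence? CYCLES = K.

  cy0 -> i0 (or.ALU) RAW+WAW r5
  cy1 -> i1&i2 (xor.ALU/st.MEM) dual
  cy2 -> i3&i4 (or.ALU/blt.BR) dual
  cy3 -> i5 (and.ALU) WAW r5
  cy4 -> i6&i7 (sll.ALU/ld.MEM) dual
  cy5 -> i8 (ld.MEM) no-port MEM/MEM
  cy6 -> i9 (st.MEM) tail

CYCLES = 7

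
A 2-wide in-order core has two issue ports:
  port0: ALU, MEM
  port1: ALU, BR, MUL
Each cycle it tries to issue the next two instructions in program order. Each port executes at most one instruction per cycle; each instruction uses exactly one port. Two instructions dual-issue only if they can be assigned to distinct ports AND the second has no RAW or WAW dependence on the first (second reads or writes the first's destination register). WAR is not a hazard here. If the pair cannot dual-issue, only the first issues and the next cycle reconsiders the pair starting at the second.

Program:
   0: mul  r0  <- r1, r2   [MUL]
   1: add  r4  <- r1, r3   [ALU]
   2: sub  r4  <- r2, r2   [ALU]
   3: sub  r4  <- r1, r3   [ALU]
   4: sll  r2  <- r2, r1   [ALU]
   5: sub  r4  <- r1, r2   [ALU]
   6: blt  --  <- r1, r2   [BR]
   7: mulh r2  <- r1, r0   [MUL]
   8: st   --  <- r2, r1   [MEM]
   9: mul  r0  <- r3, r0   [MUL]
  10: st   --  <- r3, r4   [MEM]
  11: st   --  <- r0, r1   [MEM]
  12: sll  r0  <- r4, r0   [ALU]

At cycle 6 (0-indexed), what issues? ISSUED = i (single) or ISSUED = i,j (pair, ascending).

ISSUED = 10

[0] i0/i1  mul/add  -- dual
[1] i2  sub  -- WAW r4
[2] i3/i4  sub/sll  -- dual
[3] i5/i6  sub/blt  -- dual
[4] i7  mulh  -- RAW r2
[5] i8/i9  st/mul  -- dual
[6] i10  st  -- no-port MEM/MEM
[7] i11/i12  st/sll  -- dual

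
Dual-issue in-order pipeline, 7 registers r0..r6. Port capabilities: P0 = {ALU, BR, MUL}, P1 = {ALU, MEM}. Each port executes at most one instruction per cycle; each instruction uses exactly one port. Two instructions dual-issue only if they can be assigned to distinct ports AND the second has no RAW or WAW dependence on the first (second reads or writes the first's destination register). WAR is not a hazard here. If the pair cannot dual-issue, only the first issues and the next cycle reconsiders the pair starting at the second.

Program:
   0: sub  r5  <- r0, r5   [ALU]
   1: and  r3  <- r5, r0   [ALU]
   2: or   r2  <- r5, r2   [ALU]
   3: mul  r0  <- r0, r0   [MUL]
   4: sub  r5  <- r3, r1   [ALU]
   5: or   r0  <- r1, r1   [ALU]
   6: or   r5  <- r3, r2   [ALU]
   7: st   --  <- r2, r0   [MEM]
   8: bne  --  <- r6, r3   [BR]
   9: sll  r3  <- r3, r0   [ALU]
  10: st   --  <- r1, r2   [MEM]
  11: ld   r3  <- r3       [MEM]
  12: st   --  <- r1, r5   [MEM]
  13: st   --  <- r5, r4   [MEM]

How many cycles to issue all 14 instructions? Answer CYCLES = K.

  cy0 -> i0 (sub.ALU) RAW r5
  cy1 -> i1,i2 (and.ALU;or.ALU) dual
  cy2 -> i3,i4 (mul.MUL;sub.ALU) dual
  cy3 -> i5,i6 (or.ALU;or.ALU) dual
  cy4 -> i7,i8 (st.MEM;bne.BR) dual
  cy5 -> i9,i10 (sll.ALU;st.MEM) dual
  cy6 -> i11 (ld.MEM) no-port MEM/MEM
  cy7 -> i12 (st.MEM) no-port MEM/MEM
  cy8 -> i13 (st.MEM) tail

CYCLES = 9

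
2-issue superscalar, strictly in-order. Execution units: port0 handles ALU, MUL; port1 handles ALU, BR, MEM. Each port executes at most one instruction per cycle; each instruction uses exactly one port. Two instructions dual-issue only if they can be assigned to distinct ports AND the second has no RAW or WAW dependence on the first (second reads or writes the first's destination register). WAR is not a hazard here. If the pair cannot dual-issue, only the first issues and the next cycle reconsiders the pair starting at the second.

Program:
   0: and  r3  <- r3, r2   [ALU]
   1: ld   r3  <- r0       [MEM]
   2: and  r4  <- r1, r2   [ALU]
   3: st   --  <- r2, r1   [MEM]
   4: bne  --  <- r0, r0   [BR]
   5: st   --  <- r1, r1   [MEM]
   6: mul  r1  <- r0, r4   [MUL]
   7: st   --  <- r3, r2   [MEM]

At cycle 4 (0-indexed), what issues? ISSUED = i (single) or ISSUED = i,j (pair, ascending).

#0 head=0: and.ALU i0 WAW r3
#1 head=1: ld.MEM/and.ALU i1+i2 pair
#2 head=3: st.MEM i3 no-port MEM/BR
#3 head=4: bne.BR i4 no-port BR/MEM
#4 head=5: st.MEM/mul.MUL i5+i6 pair
#5 head=7: st.MEM i7 tail

ISSUED = 5,6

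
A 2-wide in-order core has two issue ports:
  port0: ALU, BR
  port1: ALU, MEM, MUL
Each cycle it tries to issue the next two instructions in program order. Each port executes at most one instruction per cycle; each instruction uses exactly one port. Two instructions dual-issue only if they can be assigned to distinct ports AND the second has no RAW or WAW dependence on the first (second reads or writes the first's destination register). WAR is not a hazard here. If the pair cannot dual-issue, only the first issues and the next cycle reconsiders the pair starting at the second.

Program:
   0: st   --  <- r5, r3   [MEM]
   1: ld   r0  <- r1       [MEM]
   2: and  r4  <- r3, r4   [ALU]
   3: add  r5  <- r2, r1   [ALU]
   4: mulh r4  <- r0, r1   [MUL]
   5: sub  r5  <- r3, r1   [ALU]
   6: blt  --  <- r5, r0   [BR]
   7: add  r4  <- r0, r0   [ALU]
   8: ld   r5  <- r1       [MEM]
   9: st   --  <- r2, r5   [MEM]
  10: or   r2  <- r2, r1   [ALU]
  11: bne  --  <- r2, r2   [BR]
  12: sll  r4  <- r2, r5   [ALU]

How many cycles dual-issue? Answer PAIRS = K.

t=0 i0:st.MEM ; no-port MEM/MEM
t=1 i1&i2:ld.MEM/and.ALU ; dual
t=2 i3&i4:add.ALU/mulh.MUL ; dual
t=3 i5:sub.ALU ; RAW r5
t=4 i6&i7:blt.BR/add.ALU ; dual
t=5 i8:ld.MEM ; no-port MEM/MEM
t=6 i9&i10:st.MEM/or.ALU ; dual
t=7 i11&i12:bne.BR/sll.ALU ; dual

PAIRS = 5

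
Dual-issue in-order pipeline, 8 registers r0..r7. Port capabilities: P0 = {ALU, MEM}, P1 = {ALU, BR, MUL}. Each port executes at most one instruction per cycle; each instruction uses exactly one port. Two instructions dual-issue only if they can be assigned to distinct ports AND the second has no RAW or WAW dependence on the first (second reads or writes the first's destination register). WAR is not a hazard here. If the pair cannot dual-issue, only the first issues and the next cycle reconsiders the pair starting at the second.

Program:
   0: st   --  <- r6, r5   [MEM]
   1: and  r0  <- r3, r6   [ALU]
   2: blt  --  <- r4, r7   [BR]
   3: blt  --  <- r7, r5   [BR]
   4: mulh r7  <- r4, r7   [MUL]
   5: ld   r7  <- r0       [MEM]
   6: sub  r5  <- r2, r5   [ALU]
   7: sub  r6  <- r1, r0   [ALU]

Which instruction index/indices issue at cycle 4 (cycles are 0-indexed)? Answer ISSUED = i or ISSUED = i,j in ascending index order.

ISSUED = 5,6

0. st.MEM and.ALU @i0+i1  | dual
1. blt.BR @i2  | no-port BR/BR
2. blt.BR @i3  | no-port BR/MUL
3. mulh.MUL @i4  | WAW r7
4. ld.MEM sub.ALU @i5+i6  | dual
5. sub.ALU @i7  | tail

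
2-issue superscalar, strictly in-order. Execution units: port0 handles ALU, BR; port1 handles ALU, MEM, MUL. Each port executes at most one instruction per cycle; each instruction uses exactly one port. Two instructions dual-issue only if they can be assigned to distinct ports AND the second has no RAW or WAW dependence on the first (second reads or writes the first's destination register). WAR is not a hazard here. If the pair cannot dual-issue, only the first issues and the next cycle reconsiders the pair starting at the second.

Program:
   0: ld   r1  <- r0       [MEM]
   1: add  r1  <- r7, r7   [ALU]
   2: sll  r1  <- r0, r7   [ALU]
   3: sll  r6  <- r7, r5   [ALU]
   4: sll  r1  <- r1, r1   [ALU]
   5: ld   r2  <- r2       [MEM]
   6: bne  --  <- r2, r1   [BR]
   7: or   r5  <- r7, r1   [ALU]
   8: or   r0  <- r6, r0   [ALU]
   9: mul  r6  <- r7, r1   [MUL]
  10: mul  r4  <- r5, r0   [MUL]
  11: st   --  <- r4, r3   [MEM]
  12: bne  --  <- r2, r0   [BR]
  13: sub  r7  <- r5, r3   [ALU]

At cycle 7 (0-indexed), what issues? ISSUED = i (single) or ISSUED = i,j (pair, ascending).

  cy0 -> i0 (ld) WAW r1
  cy1 -> i1 (add) WAW r1
  cy2 -> i2+i3 (sll;sll) dual
  cy3 -> i4+i5 (sll;ld) dual
  cy4 -> i6+i7 (bne;or) dual
  cy5 -> i8+i9 (or;mul) dual
  cy6 -> i10 (mul) no-port MUL/MEM
  cy7 -> i11+i12 (st;bne) dual
  cy8 -> i13 (sub) tail

ISSUED = 11,12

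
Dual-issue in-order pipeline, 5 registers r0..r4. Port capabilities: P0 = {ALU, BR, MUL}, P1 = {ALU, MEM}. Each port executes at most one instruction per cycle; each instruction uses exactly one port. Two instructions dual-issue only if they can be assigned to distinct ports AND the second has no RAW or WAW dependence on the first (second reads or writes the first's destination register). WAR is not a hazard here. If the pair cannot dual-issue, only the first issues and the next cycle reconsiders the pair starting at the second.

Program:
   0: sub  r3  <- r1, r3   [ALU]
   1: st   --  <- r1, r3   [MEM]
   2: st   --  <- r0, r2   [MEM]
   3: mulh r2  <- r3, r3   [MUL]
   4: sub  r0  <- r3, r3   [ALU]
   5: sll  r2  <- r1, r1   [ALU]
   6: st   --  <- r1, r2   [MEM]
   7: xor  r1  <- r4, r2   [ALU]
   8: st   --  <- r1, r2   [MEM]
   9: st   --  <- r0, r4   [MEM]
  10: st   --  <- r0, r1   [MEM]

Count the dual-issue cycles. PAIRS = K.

PAIRS = 3

[0] i0  sub.ALU  -- RAW r3
[1] i1  st.MEM  -- no-port MEM/MEM
[2] i2+i3  st.MEM+mulh.MUL  -- pair
[3] i4+i5  sub.ALU+sll.ALU  -- pair
[4] i6+i7  st.MEM+xor.ALU  -- pair
[5] i8  st.MEM  -- no-port MEM/MEM
[6] i9  st.MEM  -- no-port MEM/MEM
[7] i10  st.MEM  -- tail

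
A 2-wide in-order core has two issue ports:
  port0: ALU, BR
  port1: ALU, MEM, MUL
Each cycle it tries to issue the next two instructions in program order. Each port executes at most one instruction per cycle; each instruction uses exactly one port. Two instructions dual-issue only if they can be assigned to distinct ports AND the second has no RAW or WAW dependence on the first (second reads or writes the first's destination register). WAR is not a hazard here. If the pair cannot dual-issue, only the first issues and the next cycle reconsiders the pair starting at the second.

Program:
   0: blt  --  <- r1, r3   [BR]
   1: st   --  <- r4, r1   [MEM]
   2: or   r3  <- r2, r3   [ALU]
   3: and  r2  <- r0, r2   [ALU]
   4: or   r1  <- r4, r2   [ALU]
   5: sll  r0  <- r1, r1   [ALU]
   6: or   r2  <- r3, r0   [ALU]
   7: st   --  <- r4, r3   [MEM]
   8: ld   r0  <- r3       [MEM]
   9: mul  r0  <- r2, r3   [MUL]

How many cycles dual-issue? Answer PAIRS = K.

PAIRS = 3

[0] i0,i1  blt.BR;st.MEM  -- pair
[1] i2,i3  or.ALU;and.ALU  -- pair
[2] i4  or.ALU  -- RAW r1
[3] i5  sll.ALU  -- RAW r0
[4] i6,i7  or.ALU;st.MEM  -- pair
[5] i8  ld.MEM  -- no-port MEM/MUL
[6] i9  mul.MUL  -- tail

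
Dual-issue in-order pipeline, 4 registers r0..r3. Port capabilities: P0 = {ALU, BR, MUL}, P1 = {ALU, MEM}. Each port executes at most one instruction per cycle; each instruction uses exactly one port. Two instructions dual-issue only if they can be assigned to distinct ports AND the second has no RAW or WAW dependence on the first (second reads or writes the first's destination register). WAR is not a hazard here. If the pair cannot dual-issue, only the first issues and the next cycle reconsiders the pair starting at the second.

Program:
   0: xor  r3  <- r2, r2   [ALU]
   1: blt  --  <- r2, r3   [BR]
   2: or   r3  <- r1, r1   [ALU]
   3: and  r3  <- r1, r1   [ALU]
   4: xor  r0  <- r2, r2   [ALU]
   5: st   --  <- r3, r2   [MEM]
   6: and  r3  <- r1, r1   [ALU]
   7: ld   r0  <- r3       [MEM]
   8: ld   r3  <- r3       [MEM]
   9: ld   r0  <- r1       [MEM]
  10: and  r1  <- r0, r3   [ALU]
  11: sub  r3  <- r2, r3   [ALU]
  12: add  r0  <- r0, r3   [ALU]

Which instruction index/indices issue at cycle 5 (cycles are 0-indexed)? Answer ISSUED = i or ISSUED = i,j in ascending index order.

ISSUED = 8

t=0 i0:xor.ALU ; RAW r3
t=1 i1/i2:blt.BR or.ALU ; dual
t=2 i3/i4:and.ALU xor.ALU ; dual
t=3 i5/i6:st.MEM and.ALU ; dual
t=4 i7:ld.MEM ; no-port MEM/MEM
t=5 i8:ld.MEM ; no-port MEM/MEM
t=6 i9:ld.MEM ; RAW r0
t=7 i10/i11:and.ALU sub.ALU ; dual
t=8 i12:add.ALU ; tail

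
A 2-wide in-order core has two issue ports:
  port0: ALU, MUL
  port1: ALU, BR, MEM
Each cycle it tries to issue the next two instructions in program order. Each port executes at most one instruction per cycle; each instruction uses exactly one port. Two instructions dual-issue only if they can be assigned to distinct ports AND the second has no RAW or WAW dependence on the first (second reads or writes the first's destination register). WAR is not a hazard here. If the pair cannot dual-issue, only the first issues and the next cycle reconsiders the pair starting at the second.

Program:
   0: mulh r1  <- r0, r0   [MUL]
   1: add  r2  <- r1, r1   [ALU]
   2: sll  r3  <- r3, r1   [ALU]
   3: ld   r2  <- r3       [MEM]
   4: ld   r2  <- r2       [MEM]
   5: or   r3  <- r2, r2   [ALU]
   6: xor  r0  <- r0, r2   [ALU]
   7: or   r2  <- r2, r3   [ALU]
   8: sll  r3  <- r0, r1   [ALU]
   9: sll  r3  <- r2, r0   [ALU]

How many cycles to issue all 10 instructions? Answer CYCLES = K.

[0] i0  mulh.MUL  -- RAW r1
[1] i1,i2  add.ALU+sll.ALU  -- pair
[2] i3  ld.MEM  -- no-port MEM/MEM
[3] i4  ld.MEM  -- RAW r2
[4] i5,i6  or.ALU+xor.ALU  -- pair
[5] i7,i8  or.ALU+sll.ALU  -- pair
[6] i9  sll.ALU  -- tail

CYCLES = 7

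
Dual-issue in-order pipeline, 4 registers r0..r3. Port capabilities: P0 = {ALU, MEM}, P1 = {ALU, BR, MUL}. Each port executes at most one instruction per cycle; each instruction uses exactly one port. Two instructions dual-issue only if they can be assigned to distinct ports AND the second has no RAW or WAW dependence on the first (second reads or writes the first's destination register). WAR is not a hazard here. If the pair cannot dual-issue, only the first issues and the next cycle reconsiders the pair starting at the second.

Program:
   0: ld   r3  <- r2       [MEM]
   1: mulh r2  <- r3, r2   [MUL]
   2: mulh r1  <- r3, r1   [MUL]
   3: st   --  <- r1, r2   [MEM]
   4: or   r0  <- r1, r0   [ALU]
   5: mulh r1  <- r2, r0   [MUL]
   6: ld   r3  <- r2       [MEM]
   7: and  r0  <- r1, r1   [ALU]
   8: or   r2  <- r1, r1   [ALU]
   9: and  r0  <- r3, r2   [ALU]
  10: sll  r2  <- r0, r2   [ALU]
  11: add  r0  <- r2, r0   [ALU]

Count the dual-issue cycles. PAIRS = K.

[0] i0  ld.MEM  -- RAW r3
[1] i1  mulh.MUL  -- no-port MUL/MUL
[2] i2  mulh.MUL  -- RAW r1
[3] i3/i4  st.MEM+or.ALU  -- pair
[4] i5/i6  mulh.MUL+ld.MEM  -- pair
[5] i7/i8  and.ALU+or.ALU  -- pair
[6] i9  and.ALU  -- RAW r0
[7] i10  sll.ALU  -- RAW r2
[8] i11  add.ALU  -- tail

PAIRS = 3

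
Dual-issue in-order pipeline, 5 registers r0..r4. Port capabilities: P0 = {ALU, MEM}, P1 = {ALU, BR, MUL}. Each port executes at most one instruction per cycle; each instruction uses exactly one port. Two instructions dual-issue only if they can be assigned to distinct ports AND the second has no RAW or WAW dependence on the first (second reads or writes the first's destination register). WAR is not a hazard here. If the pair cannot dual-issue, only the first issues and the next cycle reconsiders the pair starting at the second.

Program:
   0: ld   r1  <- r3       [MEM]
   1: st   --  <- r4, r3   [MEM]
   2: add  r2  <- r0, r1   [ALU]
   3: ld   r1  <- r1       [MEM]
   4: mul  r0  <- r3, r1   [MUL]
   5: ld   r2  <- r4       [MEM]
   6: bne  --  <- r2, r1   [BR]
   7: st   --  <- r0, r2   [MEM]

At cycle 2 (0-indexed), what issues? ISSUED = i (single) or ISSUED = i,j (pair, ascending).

t=0 i0:ld ; no-port MEM/MEM
t=1 i1,i2:st+add ; 2-wide
t=2 i3:ld ; RAW r1
t=3 i4,i5:mul+ld ; 2-wide
t=4 i6,i7:bne+st ; 2-wide

ISSUED = 3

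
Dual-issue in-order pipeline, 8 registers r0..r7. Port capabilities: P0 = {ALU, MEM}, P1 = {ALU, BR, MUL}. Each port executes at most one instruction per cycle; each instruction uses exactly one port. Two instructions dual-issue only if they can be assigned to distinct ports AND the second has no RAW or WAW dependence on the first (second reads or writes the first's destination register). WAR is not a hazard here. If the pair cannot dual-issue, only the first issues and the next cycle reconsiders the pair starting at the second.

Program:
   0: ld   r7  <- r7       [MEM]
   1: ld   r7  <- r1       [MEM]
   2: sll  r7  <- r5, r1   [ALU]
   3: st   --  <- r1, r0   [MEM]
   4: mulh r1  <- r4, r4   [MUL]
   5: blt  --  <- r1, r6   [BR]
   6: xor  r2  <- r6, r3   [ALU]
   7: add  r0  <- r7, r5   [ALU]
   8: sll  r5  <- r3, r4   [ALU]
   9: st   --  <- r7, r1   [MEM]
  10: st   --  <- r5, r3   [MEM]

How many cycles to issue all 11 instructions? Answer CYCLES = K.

t=0 i0:ld ; no-port MEM/MEM
t=1 i1:ld ; WAW r7
t=2 i2+i3:sll+st ; dual
t=3 i4:mulh ; no-port MUL/BR
t=4 i5+i6:blt+xor ; dual
t=5 i7+i8:add+sll ; dual
t=6 i9:st ; no-port MEM/MEM
t=7 i10:st ; tail

CYCLES = 8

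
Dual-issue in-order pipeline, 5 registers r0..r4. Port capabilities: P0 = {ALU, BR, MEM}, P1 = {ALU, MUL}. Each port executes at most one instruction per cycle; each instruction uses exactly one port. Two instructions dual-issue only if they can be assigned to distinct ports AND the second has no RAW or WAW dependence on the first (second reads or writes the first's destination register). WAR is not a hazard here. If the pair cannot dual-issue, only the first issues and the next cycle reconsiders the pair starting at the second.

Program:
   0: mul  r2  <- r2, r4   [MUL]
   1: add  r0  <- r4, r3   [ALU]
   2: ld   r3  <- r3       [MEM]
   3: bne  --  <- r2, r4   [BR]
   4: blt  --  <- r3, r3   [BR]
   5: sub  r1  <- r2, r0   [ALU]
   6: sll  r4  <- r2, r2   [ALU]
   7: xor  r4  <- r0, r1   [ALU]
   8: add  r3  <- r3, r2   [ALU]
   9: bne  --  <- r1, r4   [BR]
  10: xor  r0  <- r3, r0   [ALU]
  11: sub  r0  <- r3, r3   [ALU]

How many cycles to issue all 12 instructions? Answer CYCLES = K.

t=0 i0,i1:mul add ; dual
t=1 i2:ld ; no-port MEM/BR
t=2 i3:bne ; no-port BR/BR
t=3 i4,i5:blt sub ; dual
t=4 i6:sll ; WAW r4
t=5 i7,i8:xor add ; dual
t=6 i9,i10:bne xor ; dual
t=7 i11:sub ; tail

CYCLES = 8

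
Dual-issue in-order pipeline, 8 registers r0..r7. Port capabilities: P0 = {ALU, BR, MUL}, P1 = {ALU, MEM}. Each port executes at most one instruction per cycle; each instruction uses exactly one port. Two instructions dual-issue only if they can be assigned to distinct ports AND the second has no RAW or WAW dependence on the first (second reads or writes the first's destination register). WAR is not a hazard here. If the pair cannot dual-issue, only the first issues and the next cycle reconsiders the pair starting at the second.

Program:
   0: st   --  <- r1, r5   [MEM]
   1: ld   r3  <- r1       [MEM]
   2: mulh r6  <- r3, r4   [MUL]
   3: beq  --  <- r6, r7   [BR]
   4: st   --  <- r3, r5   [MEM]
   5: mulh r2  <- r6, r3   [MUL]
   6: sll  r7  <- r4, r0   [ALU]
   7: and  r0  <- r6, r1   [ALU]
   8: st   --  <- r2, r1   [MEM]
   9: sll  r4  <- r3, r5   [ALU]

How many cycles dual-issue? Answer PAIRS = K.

#0 head=0: st.MEM i0 no-port MEM/MEM
#1 head=1: ld.MEM i1 RAW r3
#2 head=2: mulh.MUL i2 no-port MUL/BR
#3 head=3: beq.BR st.MEM i3+i4 pair
#4 head=5: mulh.MUL sll.ALU i5+i6 pair
#5 head=7: and.ALU st.MEM i7+i8 pair
#6 head=9: sll.ALU i9 tail

PAIRS = 3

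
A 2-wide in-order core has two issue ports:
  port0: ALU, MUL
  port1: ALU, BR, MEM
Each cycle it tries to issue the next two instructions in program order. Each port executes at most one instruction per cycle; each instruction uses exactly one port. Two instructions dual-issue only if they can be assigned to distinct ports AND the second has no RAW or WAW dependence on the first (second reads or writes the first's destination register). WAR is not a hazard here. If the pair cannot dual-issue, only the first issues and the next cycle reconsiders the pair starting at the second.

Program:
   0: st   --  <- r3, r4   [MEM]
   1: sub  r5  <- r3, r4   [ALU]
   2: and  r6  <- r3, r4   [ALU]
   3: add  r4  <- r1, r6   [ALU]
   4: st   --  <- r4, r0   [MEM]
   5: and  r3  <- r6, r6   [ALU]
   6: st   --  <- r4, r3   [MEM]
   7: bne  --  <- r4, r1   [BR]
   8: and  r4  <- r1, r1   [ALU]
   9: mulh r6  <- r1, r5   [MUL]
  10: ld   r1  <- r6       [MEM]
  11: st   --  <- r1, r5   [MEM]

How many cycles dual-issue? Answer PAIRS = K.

#0 head=0: st sub i0,i1 pair
#1 head=2: and i2 RAW r6
#2 head=3: add i3 RAW r4
#3 head=4: st and i4,i5 pair
#4 head=6: st i6 no-port MEM/BR
#5 head=7: bne and i7,i8 pair
#6 head=9: mulh i9 RAW r6
#7 head=10: ld i10 no-port MEM/MEM
#8 head=11: st i11 tail

PAIRS = 3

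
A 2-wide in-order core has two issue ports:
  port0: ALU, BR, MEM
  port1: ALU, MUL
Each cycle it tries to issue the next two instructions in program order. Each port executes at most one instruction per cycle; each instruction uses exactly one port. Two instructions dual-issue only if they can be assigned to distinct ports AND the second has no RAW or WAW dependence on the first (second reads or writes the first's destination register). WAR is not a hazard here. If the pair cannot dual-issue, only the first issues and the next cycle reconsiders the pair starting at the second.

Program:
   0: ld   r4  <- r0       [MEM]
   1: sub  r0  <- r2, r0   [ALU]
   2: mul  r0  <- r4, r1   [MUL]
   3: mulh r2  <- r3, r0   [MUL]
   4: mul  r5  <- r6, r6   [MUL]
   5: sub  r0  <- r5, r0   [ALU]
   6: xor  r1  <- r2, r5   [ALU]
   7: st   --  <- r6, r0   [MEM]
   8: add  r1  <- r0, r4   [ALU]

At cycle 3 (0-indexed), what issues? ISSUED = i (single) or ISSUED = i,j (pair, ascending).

ISSUED = 4

#0 head=0: ld.MEM+sub.ALU i0&i1 pair
#1 head=2: mul.MUL i2 no-port MUL/MUL
#2 head=3: mulh.MUL i3 no-port MUL/MUL
#3 head=4: mul.MUL i4 RAW r5
#4 head=5: sub.ALU+xor.ALU i5&i6 pair
#5 head=7: st.MEM+add.ALU i7&i8 pair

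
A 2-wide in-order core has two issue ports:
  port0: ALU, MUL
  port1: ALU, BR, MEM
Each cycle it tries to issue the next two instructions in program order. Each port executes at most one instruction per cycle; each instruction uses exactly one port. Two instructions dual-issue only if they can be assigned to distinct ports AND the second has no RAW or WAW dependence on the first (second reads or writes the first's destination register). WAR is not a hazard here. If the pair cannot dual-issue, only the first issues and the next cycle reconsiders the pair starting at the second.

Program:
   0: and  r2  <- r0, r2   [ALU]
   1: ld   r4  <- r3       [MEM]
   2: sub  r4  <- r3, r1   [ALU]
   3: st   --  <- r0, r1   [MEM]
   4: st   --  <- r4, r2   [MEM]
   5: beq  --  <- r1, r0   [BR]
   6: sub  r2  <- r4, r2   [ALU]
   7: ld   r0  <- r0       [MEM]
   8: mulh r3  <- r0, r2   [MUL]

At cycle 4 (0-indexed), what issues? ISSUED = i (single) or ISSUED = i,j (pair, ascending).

t=0 i0,i1:and ld ; pair
t=1 i2,i3:sub st ; pair
t=2 i4:st ; no-port MEM/BR
t=3 i5,i6:beq sub ; pair
t=4 i7:ld ; RAW r0
t=5 i8:mulh ; tail

ISSUED = 7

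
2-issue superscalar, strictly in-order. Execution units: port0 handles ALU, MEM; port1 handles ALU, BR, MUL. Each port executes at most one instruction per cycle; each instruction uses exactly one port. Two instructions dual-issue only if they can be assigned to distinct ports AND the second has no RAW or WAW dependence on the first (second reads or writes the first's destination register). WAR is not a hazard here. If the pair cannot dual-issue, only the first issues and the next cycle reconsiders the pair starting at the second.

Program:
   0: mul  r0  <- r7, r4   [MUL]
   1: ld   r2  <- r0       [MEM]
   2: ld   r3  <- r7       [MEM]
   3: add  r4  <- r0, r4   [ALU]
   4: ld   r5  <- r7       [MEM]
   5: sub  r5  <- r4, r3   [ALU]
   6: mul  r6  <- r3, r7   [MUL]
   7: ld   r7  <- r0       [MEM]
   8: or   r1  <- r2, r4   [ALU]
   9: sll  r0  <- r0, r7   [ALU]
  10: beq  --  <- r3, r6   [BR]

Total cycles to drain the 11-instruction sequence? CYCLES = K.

  cy0 -> i0 (mul) RAW r0
  cy1 -> i1 (ld) no-port MEM/MEM
  cy2 -> i2+i3 (ld;add) 2-wide
  cy3 -> i4 (ld) WAW r5
  cy4 -> i5+i6 (sub;mul) 2-wide
  cy5 -> i7+i8 (ld;or) 2-wide
  cy6 -> i9+i10 (sll;beq) 2-wide

CYCLES = 7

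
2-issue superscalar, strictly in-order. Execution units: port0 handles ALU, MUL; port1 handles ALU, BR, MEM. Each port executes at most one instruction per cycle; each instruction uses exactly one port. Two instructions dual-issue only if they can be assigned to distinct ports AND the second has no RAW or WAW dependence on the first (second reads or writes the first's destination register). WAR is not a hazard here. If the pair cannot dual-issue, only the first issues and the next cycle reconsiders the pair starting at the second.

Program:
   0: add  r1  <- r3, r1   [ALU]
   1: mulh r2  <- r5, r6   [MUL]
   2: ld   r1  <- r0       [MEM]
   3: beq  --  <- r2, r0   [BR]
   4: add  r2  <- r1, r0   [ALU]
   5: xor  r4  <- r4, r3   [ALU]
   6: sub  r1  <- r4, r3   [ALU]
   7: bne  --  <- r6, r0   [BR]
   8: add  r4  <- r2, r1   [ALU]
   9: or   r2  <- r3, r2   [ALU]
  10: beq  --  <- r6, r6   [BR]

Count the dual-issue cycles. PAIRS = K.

  cy0 -> i0/i1 (add/mulh) pair
  cy1 -> i2 (ld) no-port MEM/BR
  cy2 -> i3/i4 (beq/add) pair
  cy3 -> i5 (xor) RAW r4
  cy4 -> i6/i7 (sub/bne) pair
  cy5 -> i8/i9 (add/or) pair
  cy6 -> i10 (beq) tail

PAIRS = 4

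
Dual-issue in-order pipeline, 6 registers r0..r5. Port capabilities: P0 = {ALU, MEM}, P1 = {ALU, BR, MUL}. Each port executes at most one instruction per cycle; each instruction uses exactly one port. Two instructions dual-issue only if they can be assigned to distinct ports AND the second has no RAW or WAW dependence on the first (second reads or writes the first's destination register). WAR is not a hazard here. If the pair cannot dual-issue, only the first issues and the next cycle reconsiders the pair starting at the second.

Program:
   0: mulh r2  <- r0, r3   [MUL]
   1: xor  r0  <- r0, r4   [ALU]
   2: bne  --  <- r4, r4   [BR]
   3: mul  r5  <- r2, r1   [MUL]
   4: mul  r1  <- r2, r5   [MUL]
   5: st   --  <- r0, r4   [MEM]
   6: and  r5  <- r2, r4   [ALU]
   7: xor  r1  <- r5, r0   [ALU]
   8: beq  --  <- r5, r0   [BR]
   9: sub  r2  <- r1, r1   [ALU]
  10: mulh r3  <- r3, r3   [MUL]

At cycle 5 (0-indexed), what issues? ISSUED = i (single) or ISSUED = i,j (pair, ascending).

t=0 i0+i1:mulh.MUL/xor.ALU ; 2-wide
t=1 i2:bne.BR ; no-port BR/MUL
t=2 i3:mul.MUL ; no-port MUL/MUL
t=3 i4+i5:mul.MUL/st.MEM ; 2-wide
t=4 i6:and.ALU ; RAW r5
t=5 i7+i8:xor.ALU/beq.BR ; 2-wide
t=6 i9+i10:sub.ALU/mulh.MUL ; 2-wide

ISSUED = 7,8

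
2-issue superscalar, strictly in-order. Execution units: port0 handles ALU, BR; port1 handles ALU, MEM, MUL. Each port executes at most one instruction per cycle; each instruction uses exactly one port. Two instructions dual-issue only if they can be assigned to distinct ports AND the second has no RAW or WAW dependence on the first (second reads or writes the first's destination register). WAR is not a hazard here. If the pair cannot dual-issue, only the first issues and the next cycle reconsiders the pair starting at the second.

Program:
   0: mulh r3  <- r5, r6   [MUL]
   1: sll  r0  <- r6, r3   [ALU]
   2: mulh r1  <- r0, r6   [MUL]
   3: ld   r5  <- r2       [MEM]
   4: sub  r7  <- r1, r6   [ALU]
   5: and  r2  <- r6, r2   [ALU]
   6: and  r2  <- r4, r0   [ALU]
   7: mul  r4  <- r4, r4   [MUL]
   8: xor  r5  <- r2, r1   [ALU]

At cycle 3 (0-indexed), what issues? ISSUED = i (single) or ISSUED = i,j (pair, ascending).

ISSUED = 3,4

0. mulh @i0  | RAW r3
1. sll @i1  | RAW r0
2. mulh @i2  | no-port MUL/MEM
3. ld+sub @i3+i4  | pair
4. and @i5  | WAW r2
5. and+mul @i6+i7  | pair
6. xor @i8  | tail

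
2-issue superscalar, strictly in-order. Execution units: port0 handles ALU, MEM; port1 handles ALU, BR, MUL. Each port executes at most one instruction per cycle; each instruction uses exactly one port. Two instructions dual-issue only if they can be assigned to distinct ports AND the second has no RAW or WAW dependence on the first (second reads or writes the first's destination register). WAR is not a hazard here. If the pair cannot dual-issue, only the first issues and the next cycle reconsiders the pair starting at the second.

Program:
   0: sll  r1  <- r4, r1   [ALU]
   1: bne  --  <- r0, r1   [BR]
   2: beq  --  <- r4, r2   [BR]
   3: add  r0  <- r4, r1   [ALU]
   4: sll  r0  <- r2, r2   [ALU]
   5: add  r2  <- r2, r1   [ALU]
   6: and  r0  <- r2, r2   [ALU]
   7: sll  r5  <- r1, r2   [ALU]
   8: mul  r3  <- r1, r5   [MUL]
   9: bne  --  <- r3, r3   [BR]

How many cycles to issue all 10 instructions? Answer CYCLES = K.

CYCLES = 7

  cy0 -> i0 (sll.ALU) RAW r1
  cy1 -> i1 (bne.BR) no-port BR/BR
  cy2 -> i2/i3 (beq.BR add.ALU) 2-wide
  cy3 -> i4/i5 (sll.ALU add.ALU) 2-wide
  cy4 -> i6/i7 (and.ALU sll.ALU) 2-wide
  cy5 -> i8 (mul.MUL) no-port MUL/BR
  cy6 -> i9 (bne.BR) tail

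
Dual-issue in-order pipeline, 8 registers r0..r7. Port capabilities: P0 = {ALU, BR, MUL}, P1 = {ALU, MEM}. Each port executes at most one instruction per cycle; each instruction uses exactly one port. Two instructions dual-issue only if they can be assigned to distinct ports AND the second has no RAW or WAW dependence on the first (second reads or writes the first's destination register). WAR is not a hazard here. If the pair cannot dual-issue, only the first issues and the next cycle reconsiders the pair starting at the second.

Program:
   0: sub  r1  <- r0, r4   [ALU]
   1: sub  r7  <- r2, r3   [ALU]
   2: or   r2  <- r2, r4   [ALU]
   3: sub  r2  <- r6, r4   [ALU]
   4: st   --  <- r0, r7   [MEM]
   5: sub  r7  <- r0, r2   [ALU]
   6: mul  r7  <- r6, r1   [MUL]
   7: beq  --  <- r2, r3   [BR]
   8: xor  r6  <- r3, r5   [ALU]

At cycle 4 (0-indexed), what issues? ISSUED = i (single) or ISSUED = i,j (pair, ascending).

ISSUED = 6

  cy0 -> i0/i1 (sub+sub) 2-wide
  cy1 -> i2 (or) WAW r2
  cy2 -> i3/i4 (sub+st) 2-wide
  cy3 -> i5 (sub) WAW r7
  cy4 -> i6 (mul) no-port MUL/BR
  cy5 -> i7/i8 (beq+xor) 2-wide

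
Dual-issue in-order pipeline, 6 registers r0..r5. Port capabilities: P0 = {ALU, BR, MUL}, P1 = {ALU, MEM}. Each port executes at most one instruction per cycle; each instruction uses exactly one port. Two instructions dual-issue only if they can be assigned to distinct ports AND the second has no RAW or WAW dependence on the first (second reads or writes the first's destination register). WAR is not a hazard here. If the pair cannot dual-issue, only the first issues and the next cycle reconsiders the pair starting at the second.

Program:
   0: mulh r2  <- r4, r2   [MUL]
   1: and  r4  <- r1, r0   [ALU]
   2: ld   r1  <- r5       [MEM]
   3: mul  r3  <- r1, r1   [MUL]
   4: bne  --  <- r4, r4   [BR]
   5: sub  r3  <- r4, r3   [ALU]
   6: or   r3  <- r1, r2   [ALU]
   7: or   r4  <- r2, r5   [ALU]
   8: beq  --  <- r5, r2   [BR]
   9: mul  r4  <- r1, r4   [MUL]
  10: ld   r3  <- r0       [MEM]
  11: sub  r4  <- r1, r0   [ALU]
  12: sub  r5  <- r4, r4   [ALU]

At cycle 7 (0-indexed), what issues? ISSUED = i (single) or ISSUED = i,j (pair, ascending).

ISSUED = 11

[0] i0+i1  mulh.MUL;and.ALU  -- pair
[1] i2  ld.MEM  -- RAW r1
[2] i3  mul.MUL  -- no-port MUL/BR
[3] i4+i5  bne.BR;sub.ALU  -- pair
[4] i6+i7  or.ALU;or.ALU  -- pair
[5] i8  beq.BR  -- no-port BR/MUL
[6] i9+i10  mul.MUL;ld.MEM  -- pair
[7] i11  sub.ALU  -- RAW r4
[8] i12  sub.ALU  -- tail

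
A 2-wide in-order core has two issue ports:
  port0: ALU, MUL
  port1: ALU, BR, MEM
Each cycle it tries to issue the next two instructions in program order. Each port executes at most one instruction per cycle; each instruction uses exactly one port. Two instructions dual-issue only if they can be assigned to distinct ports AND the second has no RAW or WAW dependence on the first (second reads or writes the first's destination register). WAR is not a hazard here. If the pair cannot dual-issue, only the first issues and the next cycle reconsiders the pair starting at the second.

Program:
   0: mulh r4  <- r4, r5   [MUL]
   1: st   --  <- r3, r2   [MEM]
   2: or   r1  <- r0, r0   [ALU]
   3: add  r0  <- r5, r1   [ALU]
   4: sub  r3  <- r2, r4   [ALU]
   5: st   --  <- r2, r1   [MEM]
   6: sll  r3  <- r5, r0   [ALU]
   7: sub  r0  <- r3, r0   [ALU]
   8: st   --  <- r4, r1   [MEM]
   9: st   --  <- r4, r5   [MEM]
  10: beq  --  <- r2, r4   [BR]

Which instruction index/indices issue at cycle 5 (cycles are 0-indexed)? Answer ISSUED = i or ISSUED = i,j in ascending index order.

c0: i0+i1 mulh/st  dual
c1: i2 or  RAW r1
c2: i3+i4 add/sub  dual
c3: i5+i6 st/sll  dual
c4: i7+i8 sub/st  dual
c5: i9 st  no-port MEM/BR
c6: i10 beq  tail

ISSUED = 9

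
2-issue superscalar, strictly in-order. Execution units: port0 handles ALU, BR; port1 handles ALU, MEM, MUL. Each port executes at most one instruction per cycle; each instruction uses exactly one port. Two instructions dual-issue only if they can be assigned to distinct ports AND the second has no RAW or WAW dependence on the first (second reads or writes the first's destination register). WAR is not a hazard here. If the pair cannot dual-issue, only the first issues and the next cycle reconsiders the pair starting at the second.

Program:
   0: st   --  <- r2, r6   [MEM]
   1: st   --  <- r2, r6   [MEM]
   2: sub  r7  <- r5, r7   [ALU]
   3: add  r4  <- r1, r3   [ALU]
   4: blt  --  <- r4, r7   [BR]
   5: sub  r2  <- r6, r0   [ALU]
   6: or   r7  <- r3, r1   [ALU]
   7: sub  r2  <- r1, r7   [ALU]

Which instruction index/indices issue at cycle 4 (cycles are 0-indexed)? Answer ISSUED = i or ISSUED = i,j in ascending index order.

  cy0 -> i0 (st.MEM) no-port MEM/MEM
  cy1 -> i1+i2 (st.MEM;sub.ALU) pair
  cy2 -> i3 (add.ALU) RAW r4
  cy3 -> i4+i5 (blt.BR;sub.ALU) pair
  cy4 -> i6 (or.ALU) RAW r7
  cy5 -> i7 (sub.ALU) tail

ISSUED = 6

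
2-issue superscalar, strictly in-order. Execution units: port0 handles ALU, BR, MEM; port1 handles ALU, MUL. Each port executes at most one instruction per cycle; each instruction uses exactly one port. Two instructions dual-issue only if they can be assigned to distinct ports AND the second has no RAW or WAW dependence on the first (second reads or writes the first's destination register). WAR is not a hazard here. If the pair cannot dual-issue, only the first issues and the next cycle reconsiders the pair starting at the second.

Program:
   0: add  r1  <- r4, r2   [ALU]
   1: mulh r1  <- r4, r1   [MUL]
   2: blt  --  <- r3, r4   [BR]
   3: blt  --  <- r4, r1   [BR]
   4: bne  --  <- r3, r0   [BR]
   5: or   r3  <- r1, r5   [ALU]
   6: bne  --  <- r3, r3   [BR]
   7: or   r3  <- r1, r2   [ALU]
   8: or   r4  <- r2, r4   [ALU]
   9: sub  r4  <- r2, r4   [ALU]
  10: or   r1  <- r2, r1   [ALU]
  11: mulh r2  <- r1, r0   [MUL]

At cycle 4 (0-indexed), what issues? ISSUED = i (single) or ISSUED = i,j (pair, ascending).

c0: i0 add  RAW+WAW r1
c1: i1,i2 mulh blt  dual
c2: i3 blt  no-port BR/BR
c3: i4,i5 bne or  dual
c4: i6,i7 bne or  dual
c5: i8 or  RAW+WAW r4
c6: i9,i10 sub or  dual
c7: i11 mulh  tail

ISSUED = 6,7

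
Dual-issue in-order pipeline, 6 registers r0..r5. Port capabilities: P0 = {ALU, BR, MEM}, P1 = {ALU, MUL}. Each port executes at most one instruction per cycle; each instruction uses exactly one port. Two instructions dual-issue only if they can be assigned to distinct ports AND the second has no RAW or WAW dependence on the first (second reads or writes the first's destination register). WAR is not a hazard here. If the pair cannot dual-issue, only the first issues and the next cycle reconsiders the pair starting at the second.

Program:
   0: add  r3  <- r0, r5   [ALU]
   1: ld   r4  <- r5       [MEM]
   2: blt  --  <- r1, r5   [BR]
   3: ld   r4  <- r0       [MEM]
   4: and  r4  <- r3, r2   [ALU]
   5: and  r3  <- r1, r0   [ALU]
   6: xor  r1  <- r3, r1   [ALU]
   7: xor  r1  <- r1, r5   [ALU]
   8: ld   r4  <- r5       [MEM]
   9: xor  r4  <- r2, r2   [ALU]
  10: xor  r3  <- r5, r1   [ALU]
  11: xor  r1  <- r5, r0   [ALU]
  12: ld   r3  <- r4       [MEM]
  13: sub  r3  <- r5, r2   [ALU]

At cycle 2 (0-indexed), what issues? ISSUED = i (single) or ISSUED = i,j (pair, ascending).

c0: i0,i1 add.ALU+ld.MEM  dual
c1: i2 blt.BR  no-port BR/MEM
c2: i3 ld.MEM  WAW r4
c3: i4,i5 and.ALU+and.ALU  dual
c4: i6 xor.ALU  RAW+WAW r1
c5: i7,i8 xor.ALU+ld.MEM  dual
c6: i9,i10 xor.ALU+xor.ALU  dual
c7: i11,i12 xor.ALU+ld.MEM  dual
c8: i13 sub.ALU  tail

ISSUED = 3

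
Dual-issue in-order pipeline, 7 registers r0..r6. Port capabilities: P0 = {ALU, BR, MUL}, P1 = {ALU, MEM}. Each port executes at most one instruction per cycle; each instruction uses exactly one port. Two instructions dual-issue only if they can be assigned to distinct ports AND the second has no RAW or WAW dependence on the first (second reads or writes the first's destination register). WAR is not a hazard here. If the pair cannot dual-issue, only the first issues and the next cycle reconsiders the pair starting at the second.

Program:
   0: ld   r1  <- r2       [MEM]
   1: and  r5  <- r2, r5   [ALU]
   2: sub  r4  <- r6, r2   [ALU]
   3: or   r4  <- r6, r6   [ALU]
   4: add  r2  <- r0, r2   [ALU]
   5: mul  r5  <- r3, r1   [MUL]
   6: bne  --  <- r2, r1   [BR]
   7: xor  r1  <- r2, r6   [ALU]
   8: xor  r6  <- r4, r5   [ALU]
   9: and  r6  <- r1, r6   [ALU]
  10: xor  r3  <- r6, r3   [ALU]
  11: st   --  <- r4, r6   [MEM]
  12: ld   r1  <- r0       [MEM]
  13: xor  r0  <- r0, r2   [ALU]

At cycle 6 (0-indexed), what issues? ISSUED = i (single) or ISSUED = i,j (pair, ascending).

0. ld.MEM and.ALU @i0,i1  | 2-wide
1. sub.ALU @i2  | WAW r4
2. or.ALU add.ALU @i3,i4  | 2-wide
3. mul.MUL @i5  | no-port MUL/BR
4. bne.BR xor.ALU @i6,i7  | 2-wide
5. xor.ALU @i8  | RAW+WAW r6
6. and.ALU @i9  | RAW r6
7. xor.ALU st.MEM @i10,i11  | 2-wide
8. ld.MEM xor.ALU @i12,i13  | 2-wide

ISSUED = 9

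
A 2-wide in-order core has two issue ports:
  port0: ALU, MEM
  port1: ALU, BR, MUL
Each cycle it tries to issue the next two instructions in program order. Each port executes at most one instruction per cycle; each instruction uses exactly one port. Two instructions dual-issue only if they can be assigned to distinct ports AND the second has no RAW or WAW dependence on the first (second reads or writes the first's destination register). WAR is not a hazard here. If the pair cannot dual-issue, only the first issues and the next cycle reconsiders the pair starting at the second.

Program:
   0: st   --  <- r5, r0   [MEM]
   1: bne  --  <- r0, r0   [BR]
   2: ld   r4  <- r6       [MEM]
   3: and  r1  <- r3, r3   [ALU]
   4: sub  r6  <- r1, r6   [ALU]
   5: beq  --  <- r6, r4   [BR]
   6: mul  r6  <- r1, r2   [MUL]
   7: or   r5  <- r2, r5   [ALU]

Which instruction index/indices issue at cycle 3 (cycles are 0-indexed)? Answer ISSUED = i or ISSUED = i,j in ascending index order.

ISSUED = 5

t=0 i0/i1:st.MEM bne.BR ; pair
t=1 i2/i3:ld.MEM and.ALU ; pair
t=2 i4:sub.ALU ; RAW r6
t=3 i5:beq.BR ; no-port BR/MUL
t=4 i6/i7:mul.MUL or.ALU ; pair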